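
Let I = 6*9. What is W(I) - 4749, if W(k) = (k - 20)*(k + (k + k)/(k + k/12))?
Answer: -37053/13 ≈ -2850.2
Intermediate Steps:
I = 54
W(k) = (-20 + k)*(24/13 + k) (W(k) = (-20 + k)*(k + (2*k)/(k + k*(1/12))) = (-20 + k)*(k + (2*k)/(k + k/12)) = (-20 + k)*(k + (2*k)/((13*k/12))) = (-20 + k)*(k + (2*k)*(12/(13*k))) = (-20 + k)*(k + 24/13) = (-20 + k)*(24/13 + k))
W(I) - 4749 = (-480/13 + 54² - 236/13*54) - 4749 = (-480/13 + 2916 - 12744/13) - 4749 = 24684/13 - 4749 = -37053/13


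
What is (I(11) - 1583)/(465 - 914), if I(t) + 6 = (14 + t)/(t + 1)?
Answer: 19043/5388 ≈ 3.5343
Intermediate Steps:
I(t) = -6 + (14 + t)/(1 + t) (I(t) = -6 + (14 + t)/(t + 1) = -6 + (14 + t)/(1 + t))
(I(11) - 1583)/(465 - 914) = ((8 - 5*11)/(1 + 11) - 1583)/(465 - 914) = ((8 - 55)/12 - 1583)/(-449) = -((1/12)*(-47) - 1583)/449 = -(-47/12 - 1583)/449 = -1/449*(-19043/12) = 19043/5388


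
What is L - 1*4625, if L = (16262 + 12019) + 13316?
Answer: 36972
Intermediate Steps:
L = 41597 (L = 28281 + 13316 = 41597)
L - 1*4625 = 41597 - 1*4625 = 41597 - 4625 = 36972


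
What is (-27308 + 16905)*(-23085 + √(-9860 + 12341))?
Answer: 240153255 - 10403*√2481 ≈ 2.3964e+8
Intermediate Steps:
(-27308 + 16905)*(-23085 + √(-9860 + 12341)) = -10403*(-23085 + √2481) = 240153255 - 10403*√2481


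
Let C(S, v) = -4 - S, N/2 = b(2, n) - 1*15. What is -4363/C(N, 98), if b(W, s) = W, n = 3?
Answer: -4363/22 ≈ -198.32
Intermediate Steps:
N = -26 (N = 2*(2 - 1*15) = 2*(2 - 15) = 2*(-13) = -26)
-4363/C(N, 98) = -4363/(-4 - 1*(-26)) = -4363/(-4 + 26) = -4363/22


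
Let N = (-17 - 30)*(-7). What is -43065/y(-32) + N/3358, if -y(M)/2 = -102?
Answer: -24090859/114172 ≈ -211.00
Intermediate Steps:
y(M) = 204 (y(M) = -2*(-102) = 204)
N = 329 (N = -47*(-7) = 329)
-43065/y(-32) + N/3358 = -43065/204 + 329/3358 = -43065*1/204 + 329*(1/3358) = -14355/68 + 329/3358 = -24090859/114172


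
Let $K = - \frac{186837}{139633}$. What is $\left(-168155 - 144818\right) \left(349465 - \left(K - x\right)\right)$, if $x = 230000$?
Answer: $- \frac{25323466415140086}{139633} \approx -1.8136 \cdot 10^{11}$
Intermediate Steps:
$K = - \frac{186837}{139633}$ ($K = \left(-186837\right) \frac{1}{139633} = - \frac{186837}{139633} \approx -1.3381$)
$\left(-168155 - 144818\right) \left(349465 - \left(K - x\right)\right) = \left(-168155 - 144818\right) \left(349465 + \left(230000 - - \frac{186837}{139633}\right)\right) = - 312973 \left(349465 + \left(230000 + \frac{186837}{139633}\right)\right) = - 312973 \left(349465 + \frac{32115776837}{139633}\right) = \left(-312973\right) \frac{80912623182}{139633} = - \frac{25323466415140086}{139633}$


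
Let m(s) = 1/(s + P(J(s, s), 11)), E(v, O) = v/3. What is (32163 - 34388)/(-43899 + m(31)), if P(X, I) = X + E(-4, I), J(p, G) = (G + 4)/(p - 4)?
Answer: 1860100/36699537 ≈ 0.050685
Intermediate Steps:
J(p, G) = (4 + G)/(-4 + p)
E(v, O) = v/3 (E(v, O) = v*(⅓) = v/3)
P(X, I) = -4/3 + X (P(X, I) = X + (⅓)*(-4) = X - 4/3 = -4/3 + X)
m(s) = 1/(-4/3 + s + (4 + s)/(-4 + s)) (m(s) = 1/(s + (-4/3 + (4 + s)/(-4 + s))) = 1/(-4/3 + s + (4 + s)/(-4 + s)))
(32163 - 34388)/(-43899 + m(31)) = (32163 - 34388)/(-43899 + 3*(-4 + 31)/(28 - 13*31 + 3*31²)) = -2225/(-43899 + 3*27/(28 - 403 + 3*961)) = -2225/(-43899 + 3*27/(28 - 403 + 2883)) = -2225/(-43899 + 3*27/2508) = -2225/(-43899 + 3*(1/2508)*27) = -2225/(-43899 + 27/836) = -2225/(-36699537/836) = -2225*(-836/36699537) = 1860100/36699537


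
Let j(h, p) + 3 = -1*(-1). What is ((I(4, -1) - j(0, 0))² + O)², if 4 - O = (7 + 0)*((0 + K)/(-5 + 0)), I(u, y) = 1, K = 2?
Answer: 6241/25 ≈ 249.64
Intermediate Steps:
j(h, p) = -2 (j(h, p) = -3 - 1*(-1) = -3 + 1 = -2)
O = 34/5 (O = 4 - (7 + 0)*(0 + 2)/(-5 + 0) = 4 - 7*2/(-5) = 4 - 7*2*(-⅕) = 4 - 7*(-2)/5 = 4 - 1*(-14/5) = 4 + 14/5 = 34/5 ≈ 6.8000)
((I(4, -1) - j(0, 0))² + O)² = ((1 - 1*(-2))² + 34/5)² = ((1 + 2)² + 34/5)² = (3² + 34/5)² = (9 + 34/5)² = (79/5)² = 6241/25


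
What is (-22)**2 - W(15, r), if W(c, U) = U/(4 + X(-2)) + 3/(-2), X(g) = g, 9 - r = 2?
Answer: 482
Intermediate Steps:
r = 7 (r = 9 - 1*2 = 9 - 2 = 7)
W(c, U) = -3/2 + U/2 (W(c, U) = U/(4 - 2) + 3/(-2) = U/2 + 3*(-1/2) = U*(1/2) - 3/2 = U/2 - 3/2 = -3/2 + U/2)
(-22)**2 - W(15, r) = (-22)**2 - (-3/2 + (1/2)*7) = 484 - (-3/2 + 7/2) = 484 - 1*2 = 484 - 2 = 482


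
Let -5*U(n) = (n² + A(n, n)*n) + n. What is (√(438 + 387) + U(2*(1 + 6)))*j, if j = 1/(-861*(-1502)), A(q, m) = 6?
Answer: -7/153955 + 5*√33/1293222 ≈ -2.3258e-5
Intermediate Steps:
j = 1/1293222 (j = -1/861*(-1/1502) = 1/1293222 ≈ 7.7326e-7)
U(n) = -7*n/5 - n²/5 (U(n) = -((n² + 6*n) + n)/5 = -(n² + 7*n)/5 = -7*n/5 - n²/5)
(√(438 + 387) + U(2*(1 + 6)))*j = (√(438 + 387) - 2*(1 + 6)*(7 + 2*(1 + 6))/5)*(1/1293222) = (√825 - 2*7*(7 + 2*7)/5)*(1/1293222) = (5*√33 - ⅕*14*(7 + 14))*(1/1293222) = (5*√33 - ⅕*14*21)*(1/1293222) = (5*√33 - 294/5)*(1/1293222) = (-294/5 + 5*√33)*(1/1293222) = -7/153955 + 5*√33/1293222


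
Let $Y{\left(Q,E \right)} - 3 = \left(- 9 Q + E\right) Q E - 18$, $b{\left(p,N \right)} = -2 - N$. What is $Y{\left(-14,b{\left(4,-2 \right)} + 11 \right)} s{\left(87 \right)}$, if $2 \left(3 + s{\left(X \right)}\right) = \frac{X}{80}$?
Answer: $\frac{8297409}{160} \approx 51859.0$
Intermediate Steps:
$s{\left(X \right)} = -3 + \frac{X}{160}$ ($s{\left(X \right)} = -3 + \frac{X \frac{1}{80}}{2} = -3 + \frac{\frac{1}{80} X}{2} = -3 + \frac{X}{160}$)
$Y{\left(Q,E \right)} = -15 + E Q \left(E - 9 Q\right)$ ($Y{\left(Q,E \right)} = 3 + \left(\left(- 9 Q + E\right) Q E - 18\right) = 3 + \left(\left(E - 9 Q\right) Q E - 18\right) = 3 + \left(Q \left(E - 9 Q\right) E - 18\right) = 3 + \left(E Q \left(E - 9 Q\right) - 18\right) = 3 + \left(-18 + E Q \left(E - 9 Q\right)\right) = -15 + E Q \left(E - 9 Q\right)$)
$Y{\left(-14,b{\left(4,-2 \right)} + 11 \right)} s{\left(87 \right)} = \left(-15 - 14 \left(\left(-2 - -2\right) + 11\right)^{2} - 9 \left(\left(-2 - -2\right) + 11\right) \left(-14\right)^{2}\right) \left(-3 + \frac{1}{160} \cdot 87\right) = \left(-15 - 14 \left(\left(-2 + 2\right) + 11\right)^{2} - 9 \left(\left(-2 + 2\right) + 11\right) 196\right) \left(-3 + \frac{87}{160}\right) = \left(-15 - 14 \left(0 + 11\right)^{2} - 9 \left(0 + 11\right) 196\right) \left(- \frac{393}{160}\right) = \left(-15 - 14 \cdot 11^{2} - 99 \cdot 196\right) \left(- \frac{393}{160}\right) = \left(-15 - 1694 - 19404\right) \left(- \frac{393}{160}\right) = \left(-21113\right) \left(- \frac{393}{160}\right) = \frac{8297409}{160}$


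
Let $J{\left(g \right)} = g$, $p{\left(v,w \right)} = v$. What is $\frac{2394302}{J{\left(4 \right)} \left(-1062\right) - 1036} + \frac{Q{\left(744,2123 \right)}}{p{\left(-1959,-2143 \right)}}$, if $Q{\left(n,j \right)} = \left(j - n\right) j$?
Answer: $- \frac{10079982923}{5175678} \approx -1947.6$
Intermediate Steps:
$Q{\left(n,j \right)} = j \left(j - n\right)$
$\frac{2394302}{J{\left(4 \right)} \left(-1062\right) - 1036} + \frac{Q{\left(744,2123 \right)}}{p{\left(-1959,-2143 \right)}} = \frac{2394302}{4 \left(-1062\right) - 1036} + \frac{2123 \left(2123 - 744\right)}{-1959} = \frac{2394302}{-4248 - 1036} + 2123 \left(2123 - 744\right) \left(- \frac{1}{1959}\right) = \frac{2394302}{-5284} + 2123 \cdot 1379 \left(- \frac{1}{1959}\right) = 2394302 \left(- \frac{1}{5284}\right) + 2927617 \left(- \frac{1}{1959}\right) = - \frac{1197151}{2642} - \frac{2927617}{1959} = - \frac{10079982923}{5175678}$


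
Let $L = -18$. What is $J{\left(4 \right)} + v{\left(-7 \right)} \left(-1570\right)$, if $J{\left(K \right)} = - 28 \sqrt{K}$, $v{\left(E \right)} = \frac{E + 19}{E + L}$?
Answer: $\frac{3488}{5} \approx 697.6$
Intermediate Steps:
$v{\left(E \right)} = \frac{19 + E}{-18 + E}$ ($v{\left(E \right)} = \frac{E + 19}{E - 18} = \frac{19 + E}{-18 + E}$)
$J{\left(4 \right)} + v{\left(-7 \right)} \left(-1570\right) = - 28 \sqrt{4} + \frac{19 - 7}{-18 - 7} \left(-1570\right) = \left(-28\right) 2 + \frac{1}{-25} \cdot 12 \left(-1570\right) = -56 + \left(- \frac{1}{25}\right) 12 \left(-1570\right) = -56 - - \frac{3768}{5} = -56 + \frac{3768}{5} = \frac{3488}{5}$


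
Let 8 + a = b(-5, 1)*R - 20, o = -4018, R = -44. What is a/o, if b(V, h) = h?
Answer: 36/2009 ≈ 0.017919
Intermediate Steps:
a = -72 (a = -8 + (1*(-44) - 20) = -8 + (-44 - 20) = -8 - 64 = -72)
a/o = -72/(-4018) = -72*(-1/4018) = 36/2009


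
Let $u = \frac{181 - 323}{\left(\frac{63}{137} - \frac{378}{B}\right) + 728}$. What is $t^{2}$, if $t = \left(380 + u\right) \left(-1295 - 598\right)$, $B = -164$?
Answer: $\frac{34837593183178231284242496}{67394428966921} \approx 5.1692 \cdot 10^{11}$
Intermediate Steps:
$u = - \frac{1595228}{8209411}$ ($u = \frac{181 - 323}{\left(\frac{63}{137} - \frac{378}{-164}\right) + 728} = - \frac{142}{\left(63 \cdot \frac{1}{137} - - \frac{189}{82}\right) + 728} = - \frac{142}{\left(\frac{63}{137} + \frac{189}{82}\right) + 728} = - \frac{142}{\frac{31059}{11234} + 728} = - \frac{142}{\frac{8209411}{11234}} = \left(-142\right) \frac{11234}{8209411} = - \frac{1595228}{8209411} \approx -0.19432$)
$t = - \frac{5902337942136}{8209411}$ ($t = \left(380 - \frac{1595228}{8209411}\right) \left(-1295 - 598\right) = \frac{3117980952}{8209411} \left(-1893\right) = - \frac{5902337942136}{8209411} \approx -7.1897 \cdot 10^{5}$)
$t^{2} = \left(- \frac{5902337942136}{8209411}\right)^{2} = \frac{34837593183178231284242496}{67394428966921}$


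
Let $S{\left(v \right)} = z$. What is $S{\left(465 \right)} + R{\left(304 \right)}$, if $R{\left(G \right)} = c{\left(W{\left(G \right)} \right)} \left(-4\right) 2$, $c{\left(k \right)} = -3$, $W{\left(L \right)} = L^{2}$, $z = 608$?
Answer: $632$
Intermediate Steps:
$S{\left(v \right)} = 608$
$R{\left(G \right)} = 24$ ($R{\left(G \right)} = \left(-3\right) \left(-4\right) 2 = 12 \cdot 2 = 24$)
$S{\left(465 \right)} + R{\left(304 \right)} = 608 + 24 = 632$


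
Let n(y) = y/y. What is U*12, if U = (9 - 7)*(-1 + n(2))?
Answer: 0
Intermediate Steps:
n(y) = 1
U = 0 (U = (9 - 7)*(-1 + 1) = 2*0 = 0)
U*12 = 0*12 = 0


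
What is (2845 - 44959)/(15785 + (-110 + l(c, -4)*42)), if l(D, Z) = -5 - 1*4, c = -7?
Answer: -14038/5099 ≈ -2.7531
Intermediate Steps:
l(D, Z) = -9 (l(D, Z) = -5 - 4 = -9)
(2845 - 44959)/(15785 + (-110 + l(c, -4)*42)) = (2845 - 44959)/(15785 + (-110 - 9*42)) = -42114/(15785 + (-110 - 378)) = -42114/(15785 - 488) = -42114/15297 = -42114*1/15297 = -14038/5099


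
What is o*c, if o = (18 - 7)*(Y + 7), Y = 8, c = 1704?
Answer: 281160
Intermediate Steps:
o = 165 (o = (18 - 7)*(8 + 7) = 11*15 = 165)
o*c = 165*1704 = 281160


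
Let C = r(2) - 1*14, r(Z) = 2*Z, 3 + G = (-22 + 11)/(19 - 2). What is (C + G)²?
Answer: 53824/289 ≈ 186.24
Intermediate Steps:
G = -62/17 (G = -3 + (-22 + 11)/(19 - 2) = -3 - 11/17 = -62/17 ≈ -3.6471)
C = -10 (C = 2*2 - 1*14 = 4 - 14 = -10)
(C + G)² = (-10 - 62/17)² = (-232/17)² = 53824/289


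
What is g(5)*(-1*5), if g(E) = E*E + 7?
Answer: -160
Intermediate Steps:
g(E) = 7 + E² (g(E) = E² + 7 = 7 + E²)
g(5)*(-1*5) = (7 + 5²)*(-1*5) = (7 + 25)*(-5) = 32*(-5) = -160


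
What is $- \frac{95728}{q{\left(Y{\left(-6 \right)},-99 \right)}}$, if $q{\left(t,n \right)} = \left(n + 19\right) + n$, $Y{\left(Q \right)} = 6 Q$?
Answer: $\frac{95728}{179} \approx 534.79$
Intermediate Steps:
$q{\left(t,n \right)} = 19 + 2 n$ ($q{\left(t,n \right)} = \left(19 + n\right) + n = 19 + 2 n$)
$- \frac{95728}{q{\left(Y{\left(-6 \right)},-99 \right)}} = - \frac{95728}{19 + 2 \left(-99\right)} = - \frac{95728}{19 - 198} = - \frac{95728}{-179} = \left(-95728\right) \left(- \frac{1}{179}\right) = \frac{95728}{179}$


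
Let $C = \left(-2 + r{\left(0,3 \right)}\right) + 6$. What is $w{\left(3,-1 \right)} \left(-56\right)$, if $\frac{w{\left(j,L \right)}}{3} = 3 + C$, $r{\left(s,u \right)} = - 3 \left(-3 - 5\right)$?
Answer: $-5208$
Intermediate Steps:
$r{\left(s,u \right)} = 24$ ($r{\left(s,u \right)} = \left(-3\right) \left(-8\right) = 24$)
$C = 28$ ($C = \left(-2 + 24\right) + 6 = 22 + 6 = 28$)
$w{\left(j,L \right)} = 93$ ($w{\left(j,L \right)} = 3 \left(3 + 28\right) = 3 \cdot 31 = 93$)
$w{\left(3,-1 \right)} \left(-56\right) = 93 \left(-56\right) = -5208$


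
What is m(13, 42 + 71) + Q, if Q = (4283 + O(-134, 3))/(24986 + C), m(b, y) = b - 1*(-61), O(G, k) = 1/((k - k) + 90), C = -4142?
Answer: 139206511/1875960 ≈ 74.205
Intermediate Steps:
O(G, k) = 1/90 (O(G, k) = 1/(0 + 90) = 1/90)
m(b, y) = 61 + b (m(b, y) = b + 61 = 61 + b)
Q = 385471/1875960 (Q = (4283 + 1/90)/(24986 - 4142) = (385471/90)/20844 = (385471/90)*(1/20844) = 385471/1875960 ≈ 0.20548)
m(13, 42 + 71) + Q = (61 + 13) + 385471/1875960 = 74 + 385471/1875960 = 139206511/1875960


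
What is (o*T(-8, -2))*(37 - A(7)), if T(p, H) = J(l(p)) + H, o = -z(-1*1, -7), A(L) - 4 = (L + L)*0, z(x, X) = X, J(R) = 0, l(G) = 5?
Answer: -462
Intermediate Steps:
A(L) = 4 (A(L) = 4 + (L + L)*0 = 4 + (2*L)*0 = 4 + 0 = 4)
o = 7 (o = -1*(-7) = 7)
T(p, H) = H (T(p, H) = 0 + H = H)
(o*T(-8, -2))*(37 - A(7)) = (7*(-2))*(37 - 1*4) = -14*(37 - 4) = -14*33 = -462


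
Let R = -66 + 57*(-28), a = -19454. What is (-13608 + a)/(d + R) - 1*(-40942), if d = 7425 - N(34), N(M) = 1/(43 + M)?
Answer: 9082733363/221875 ≈ 40936.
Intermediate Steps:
R = -1662 (R = -66 - 1596 = -1662)
d = 571724/77 (d = 7425 - 1/(43 + 34) = 7425 - 1/77 = 571724/77 ≈ 7425.0)
(-13608 + a)/(d + R) - 1*(-40942) = (-13608 - 19454)/(571724/77 - 1662) - 1*(-40942) = -33062/443750/77 + 40942 = -33062*77/443750 + 40942 = -1272887/221875 + 40942 = 9082733363/221875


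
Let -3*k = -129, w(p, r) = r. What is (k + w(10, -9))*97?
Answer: 3298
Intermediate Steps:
k = 43 (k = -⅓*(-129) = 43)
(k + w(10, -9))*97 = (43 - 9)*97 = 34*97 = 3298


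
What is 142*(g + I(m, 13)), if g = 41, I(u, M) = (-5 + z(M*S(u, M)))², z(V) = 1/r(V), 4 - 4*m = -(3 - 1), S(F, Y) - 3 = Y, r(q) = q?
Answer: 202587495/21632 ≈ 9365.2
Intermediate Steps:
S(F, Y) = 3 + Y
m = 3/2 (m = 1 - (-1)*(3 - 1)/4 = 1 - (-1)*2/4 = 1 - ¼*(-2) = 1 + ½ = 3/2 ≈ 1.5000)
z(V) = 1/V
I(u, M) = (-5 + 1/(M*(3 + M)))²
142*(g + I(m, 13)) = 142*(41 + (5 - 1/(13*(3 + 13)))²) = 142*(41 + (5 - 1*1/13/16)²) = 142*(41 + (5 - 1*1/13*1/16)²) = 142*(41 + (5 - 1/208)²) = 142*(41 + (1039/208)²) = 142*(41 + 1079521/43264) = 142*(2853345/43264) = 202587495/21632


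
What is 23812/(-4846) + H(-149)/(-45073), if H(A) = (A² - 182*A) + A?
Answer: -655778048/109211879 ≈ -6.0046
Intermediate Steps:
H(A) = A² - 181*A
23812/(-4846) + H(-149)/(-45073) = 23812/(-4846) - 149*(-181 - 149)/(-45073) = 23812*(-1/4846) - 149*(-330)*(-1/45073) = -11906/2423 + 49170*(-1/45073) = -11906/2423 - 49170/45073 = -655778048/109211879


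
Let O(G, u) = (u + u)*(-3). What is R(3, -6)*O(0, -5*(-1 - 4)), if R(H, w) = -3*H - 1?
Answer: 1500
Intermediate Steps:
O(G, u) = -6*u (O(G, u) = (2*u)*(-3) = -6*u)
R(H, w) = -1 - 3*H
R(3, -6)*O(0, -5*(-1 - 4)) = (-1 - 3*3)*(-(-30)*(-1 - 4)) = (-1 - 9)*(-(-30)*(-5)) = -(-60)*25 = -10*(-150) = 1500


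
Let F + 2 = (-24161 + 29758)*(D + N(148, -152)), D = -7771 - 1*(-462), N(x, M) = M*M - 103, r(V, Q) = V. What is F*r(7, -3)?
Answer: 614796854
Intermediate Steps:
N(x, M) = -103 + M**2 (N(x, M) = M**2 - 103 = -103 + M**2)
D = -7309 (D = -7771 + 462 = -7309)
F = 87828122 (F = -2 + (-24161 + 29758)*(-7309 + (-103 + (-152)**2)) = -2 + 5597*(-7309 + (-103 + 23104)) = -2 + 5597*(-7309 + 23001) = -2 + 5597*15692 = -2 + 87828124 = 87828122)
F*r(7, -3) = 87828122*7 = 614796854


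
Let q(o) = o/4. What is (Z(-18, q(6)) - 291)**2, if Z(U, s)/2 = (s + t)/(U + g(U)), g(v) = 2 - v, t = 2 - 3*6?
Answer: 373321/4 ≈ 93330.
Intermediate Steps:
q(o) = o/4 (q(o) = o*(1/4) = o/4)
t = -16 (t = 2 - 18 = -16)
Z(U, s) = -16 + s (Z(U, s) = 2*((s - 16)/(U + (2 - U))) = 2*((-16 + s)/2) = 2*((-16 + s)*(1/2)) = 2*(-8 + s/2) = -16 + s)
(Z(-18, q(6)) - 291)**2 = ((-16 + (1/4)*6) - 291)**2 = ((-16 + 3/2) - 291)**2 = (-29/2 - 291)**2 = (-611/2)**2 = 373321/4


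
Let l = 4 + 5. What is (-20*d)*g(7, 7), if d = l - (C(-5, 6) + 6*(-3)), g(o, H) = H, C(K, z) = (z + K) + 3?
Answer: -3220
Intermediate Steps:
l = 9
C(K, z) = 3 + K + z (C(K, z) = (K + z) + 3 = 3 + K + z)
d = 23 (d = 9 - ((3 - 5 + 6) + 6*(-3)) = 9 - (4 - 18) = 9 - 1*(-14) = 9 + 14 = 23)
(-20*d)*g(7, 7) = -20*23*7 = -460*7 = -3220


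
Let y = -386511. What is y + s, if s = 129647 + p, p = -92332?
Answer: -349196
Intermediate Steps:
s = 37315 (s = 129647 - 92332 = 37315)
y + s = -386511 + 37315 = -349196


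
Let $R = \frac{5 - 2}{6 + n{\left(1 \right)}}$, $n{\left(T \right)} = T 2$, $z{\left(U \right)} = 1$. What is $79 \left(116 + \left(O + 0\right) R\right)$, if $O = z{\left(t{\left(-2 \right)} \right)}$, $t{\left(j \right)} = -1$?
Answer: $\frac{73549}{8} \approx 9193.6$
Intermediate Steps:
$n{\left(T \right)} = 2 T$
$O = 1$
$R = \frac{3}{8}$ ($R = \frac{5 - 2}{6 + 2 \cdot 1} = \frac{3}{6 + 2} = \frac{3}{8} \approx 0.375$)
$79 \left(116 + \left(O + 0\right) R\right) = 79 \left(116 + \left(1 + 0\right) \frac{3}{8}\right) = 79 \left(116 + 1 \cdot \frac{3}{8}\right) = 79 \left(116 + \frac{3}{8}\right) = 79 \cdot \frac{931}{8} = \frac{73549}{8}$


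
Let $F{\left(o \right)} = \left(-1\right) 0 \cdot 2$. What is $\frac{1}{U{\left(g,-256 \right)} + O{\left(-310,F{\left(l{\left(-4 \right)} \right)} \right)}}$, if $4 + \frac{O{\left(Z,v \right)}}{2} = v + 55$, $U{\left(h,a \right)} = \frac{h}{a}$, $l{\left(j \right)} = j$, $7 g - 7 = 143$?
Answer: $\frac{896}{91317} \approx 0.009812$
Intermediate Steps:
$g = \frac{150}{7}$ ($g = 1 + \frac{1}{7} \cdot 143 = 1 + \frac{143}{7} = \frac{150}{7} \approx 21.429$)
$F{\left(o \right)} = 0$ ($F{\left(o \right)} = 0 \cdot 2 = 0$)
$O{\left(Z,v \right)} = 102 + 2 v$ ($O{\left(Z,v \right)} = -8 + 2 \left(v + 55\right) = -8 + 2 \left(55 + v\right) = -8 + \left(110 + 2 v\right) = 102 + 2 v$)
$\frac{1}{U{\left(g,-256 \right)} + O{\left(-310,F{\left(l{\left(-4 \right)} \right)} \right)}} = \frac{1}{\frac{150}{7 \left(-256\right)} + \left(102 + 2 \cdot 0\right)} = \frac{1}{\frac{150}{7} \left(- \frac{1}{256}\right) + \left(102 + 0\right)} = \frac{1}{- \frac{75}{896} + 102} = \frac{1}{\frac{91317}{896}} = \frac{896}{91317}$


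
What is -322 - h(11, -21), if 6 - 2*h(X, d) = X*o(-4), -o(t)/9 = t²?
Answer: -1117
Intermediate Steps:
o(t) = -9*t²
h(X, d) = 3 + 72*X (h(X, d) = 3 - X*(-9*(-4)²)/2 = 3 - X*(-9*16)/2 = 3 - X*(-144)/2 = 3 - (-72)*X = 3 + 72*X)
-322 - h(11, -21) = -322 - (3 + 72*11) = -322 - (3 + 792) = -322 - 1*795 = -322 - 795 = -1117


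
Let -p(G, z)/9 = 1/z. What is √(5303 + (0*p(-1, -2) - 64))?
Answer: 13*√31 ≈ 72.381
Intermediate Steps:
p(G, z) = -9/z
√(5303 + (0*p(-1, -2) - 64)) = √(5303 + (0*(-9/(-2)) - 64)) = √(5303 + (0*(-9*(-½)) - 64)) = √(5303 + (0*(9/2) - 64)) = √(5303 + (0 - 64)) = √(5303 - 64) = √5239 = 13*√31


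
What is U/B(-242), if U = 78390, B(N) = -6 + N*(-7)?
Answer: 39195/844 ≈ 46.440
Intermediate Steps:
B(N) = -6 - 7*N
U/B(-242) = 78390/(-6 - 7*(-242)) = 78390/(-6 + 1694) = 78390/1688 = 78390*(1/1688) = 39195/844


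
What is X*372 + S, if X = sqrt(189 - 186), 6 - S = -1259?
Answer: 1265 + 372*sqrt(3) ≈ 1909.3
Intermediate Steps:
S = 1265 (S = 6 - 1*(-1259) = 6 + 1259 = 1265)
X = sqrt(3) ≈ 1.7320
X*372 + S = sqrt(3)*372 + 1265 = 372*sqrt(3) + 1265 = 1265 + 372*sqrt(3)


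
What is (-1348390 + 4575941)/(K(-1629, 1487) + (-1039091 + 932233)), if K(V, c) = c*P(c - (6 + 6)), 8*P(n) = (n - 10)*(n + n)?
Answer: 12910204/3212793693 ≈ 0.0040184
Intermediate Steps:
P(n) = n*(-10 + n)/4 (P(n) = ((n - 10)*(n + n))/8 = ((-10 + n)*(2*n))/8 = (2*n*(-10 + n))/8 = n*(-10 + n)/4)
K(V, c) = c*(-22 + c)*(-12 + c)/4 (K(V, c) = c*((c - (6 + 6))*(-10 + (c - (6 + 6)))/4) = c*((c - 1*12)*(-10 + (c - 1*12))/4) = c*((c - 12)*(-10 + (c - 12))/4) = c*((-12 + c)*(-10 + (-12 + c))/4) = c*((-12 + c)*(-22 + c)/4) = c*((-22 + c)*(-12 + c)/4) = c*(-22 + c)*(-12 + c)/4)
(-1348390 + 4575941)/(K(-1629, 1487) + (-1039091 + 932233)) = (-1348390 + 4575941)/((¼)*1487*(-22 + 1487)*(-12 + 1487) + (-1039091 + 932233)) = 3227551/((¼)*1487*1465*1475 - 106858) = 3227551/(3213221125/4 - 106858) = 3227551/(3212793693/4) = 3227551*(4/3212793693) = 12910204/3212793693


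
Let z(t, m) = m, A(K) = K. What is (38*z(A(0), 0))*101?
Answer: 0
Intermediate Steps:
(38*z(A(0), 0))*101 = (38*0)*101 = 0*101 = 0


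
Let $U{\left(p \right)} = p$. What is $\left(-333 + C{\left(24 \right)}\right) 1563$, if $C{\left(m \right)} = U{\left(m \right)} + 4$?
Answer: $-476715$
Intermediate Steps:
$C{\left(m \right)} = 4 + m$ ($C{\left(m \right)} = m + 4 = 4 + m$)
$\left(-333 + C{\left(24 \right)}\right) 1563 = \left(-333 + \left(4 + 24\right)\right) 1563 = \left(-333 + 28\right) 1563 = \left(-305\right) 1563 = -476715$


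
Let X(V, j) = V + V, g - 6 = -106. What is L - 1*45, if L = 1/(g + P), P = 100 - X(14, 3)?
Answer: -1261/28 ≈ -45.036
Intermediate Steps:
g = -100 (g = 6 - 106 = -100)
X(V, j) = 2*V
P = 72 (P = 100 - 2*14 = 100 - 1*28 = 100 - 28 = 72)
L = -1/28 (L = 1/(-100 + 72) = 1/(-28) = -1/28 ≈ -0.035714)
L - 1*45 = -1/28 - 1*45 = -1/28 - 45 = -1261/28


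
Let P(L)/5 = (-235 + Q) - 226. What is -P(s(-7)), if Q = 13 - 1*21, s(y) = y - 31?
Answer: 2345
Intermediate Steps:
s(y) = -31 + y
Q = -8 (Q = 13 - 21 = -8)
P(L) = -2345 (P(L) = 5*((-235 - 8) - 226) = 5*(-243 - 226) = 5*(-469) = -2345)
-P(s(-7)) = -1*(-2345) = 2345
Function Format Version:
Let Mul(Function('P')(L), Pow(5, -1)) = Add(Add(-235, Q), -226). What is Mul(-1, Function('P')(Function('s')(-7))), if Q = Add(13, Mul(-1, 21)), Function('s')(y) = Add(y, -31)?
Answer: 2345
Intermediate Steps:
Function('s')(y) = Add(-31, y)
Q = -8 (Q = Add(13, -21) = -8)
Function('P')(L) = -2345 (Function('P')(L) = Mul(5, Add(Add(-235, -8), -226)) = Mul(5, Add(-243, -226)) = Mul(5, -469) = -2345)
Mul(-1, Function('P')(Function('s')(-7))) = Mul(-1, -2345) = 2345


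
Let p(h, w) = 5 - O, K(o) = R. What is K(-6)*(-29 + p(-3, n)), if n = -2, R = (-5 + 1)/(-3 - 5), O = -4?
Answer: -10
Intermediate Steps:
R = ½ (R = -4/(-8) = -4*(-⅛) = ½ ≈ 0.50000)
K(o) = ½
p(h, w) = 9 (p(h, w) = 5 - 1*(-4) = 5 + 4 = 9)
K(-6)*(-29 + p(-3, n)) = (-29 + 9)/2 = (½)*(-20) = -10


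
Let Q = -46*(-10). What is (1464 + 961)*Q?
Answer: 1115500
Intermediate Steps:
Q = 460
(1464 + 961)*Q = (1464 + 961)*460 = 2425*460 = 1115500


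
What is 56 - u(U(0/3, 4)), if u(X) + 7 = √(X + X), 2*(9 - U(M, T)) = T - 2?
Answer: 59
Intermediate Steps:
U(M, T) = 10 - T/2 (U(M, T) = 9 - (T - 2)/2 = 9 - (-2 + T)/2 = 9 + (1 - T/2) = 10 - T/2)
u(X) = -7 + √2*√X (u(X) = -7 + √(X + X) = -7 + √(2*X) = -7 + √2*√X)
56 - u(U(0/3, 4)) = 56 - (-7 + √2*√(10 - ½*4)) = 56 - (-7 + √2*√(10 - 2)) = 56 - (-7 + √2*√8) = 56 - (-7 + √2*(2*√2)) = 56 - (-7 + 4) = 56 - 1*(-3) = 56 + 3 = 59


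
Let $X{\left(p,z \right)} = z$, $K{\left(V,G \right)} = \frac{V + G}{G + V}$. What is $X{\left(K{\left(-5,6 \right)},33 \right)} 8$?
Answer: $264$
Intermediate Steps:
$K{\left(V,G \right)} = 1$ ($K{\left(V,G \right)} = \frac{G + V}{G + V} = 1$)
$X{\left(K{\left(-5,6 \right)},33 \right)} 8 = 33 \cdot 8 = 264$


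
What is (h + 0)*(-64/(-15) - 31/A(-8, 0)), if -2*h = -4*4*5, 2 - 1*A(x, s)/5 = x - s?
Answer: 2188/15 ≈ 145.87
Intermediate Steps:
A(x, s) = 10 - 5*x + 5*s (A(x, s) = 10 - 5*(x - s) = 10 + (-5*x + 5*s) = 10 - 5*x + 5*s)
h = 40 (h = -(-4*4)*5/2 = -(-8)*5 = -½*(-80) = 40)
(h + 0)*(-64/(-15) - 31/A(-8, 0)) = (40 + 0)*(-64/(-15) - 31/(10 - 5*(-8) + 5*0)) = 40*(-64*(-1/15) - 31/(10 + 40 + 0)) = 40*(64/15 - 31/50) = 40*(547/150) = 2188/15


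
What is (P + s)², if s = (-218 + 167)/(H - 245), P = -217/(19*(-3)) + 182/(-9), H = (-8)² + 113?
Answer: 114811225/467856 ≈ 245.40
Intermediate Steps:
H = 177 (H = 64 + 113 = 177)
P = -2807/171 (P = -217/(-57) + 182*(-⅑) = -217*(-1/57) - 182/9 = 217/57 - 182/9 = -2807/171 ≈ -16.415)
s = ¾ (s = (-218 + 167)/(177 - 245) = -51/(-68) = -51*(-1/68) = ¾ ≈ 0.75000)
(P + s)² = (-2807/171 + ¾)² = (-10715/684)² = 114811225/467856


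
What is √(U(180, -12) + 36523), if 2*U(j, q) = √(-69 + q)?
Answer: √(146092 + 18*I)/2 ≈ 191.11 + 0.011773*I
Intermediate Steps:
U(j, q) = √(-69 + q)/2
√(U(180, -12) + 36523) = √(√(-69 - 12)/2 + 36523) = √(√(-81)/2 + 36523) = √((9*I)/2 + 36523) = √(9*I/2 + 36523) = √(36523 + 9*I/2)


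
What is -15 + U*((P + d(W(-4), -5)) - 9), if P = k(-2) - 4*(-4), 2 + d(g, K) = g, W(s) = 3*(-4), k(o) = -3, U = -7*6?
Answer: 405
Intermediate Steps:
U = -42
W(s) = -12
d(g, K) = -2 + g
P = 13 (P = -3 - 4*(-4) = -3 + 16 = 13)
-15 + U*((P + d(W(-4), -5)) - 9) = -15 - 42*((13 + (-2 - 12)) - 9) = -15 - 42*((13 - 14) - 9) = -15 - 42*(-1 - 9) = -15 - 42*(-10) = -15 + 420 = 405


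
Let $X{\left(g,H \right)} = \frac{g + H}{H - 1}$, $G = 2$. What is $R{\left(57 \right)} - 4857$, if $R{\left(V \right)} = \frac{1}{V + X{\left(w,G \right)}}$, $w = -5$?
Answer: $- \frac{262277}{54} \approx -4857.0$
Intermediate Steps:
$X{\left(g,H \right)} = \frac{H + g}{-1 + H}$
$R{\left(V \right)} = \frac{1}{-3 + V}$ ($R{\left(V \right)} = \frac{1}{V + \frac{2 - 5}{-1 + 2}} = \frac{1}{V + 1^{-1} \left(-3\right)} = \frac{1}{V + 1 \left(-3\right)} = \frac{1}{V - 3} = \frac{1}{-3 + V}$)
$R{\left(57 \right)} - 4857 = \frac{1}{-3 + 57} - 4857 = \frac{1}{54} - 4857 = - \frac{262277}{54}$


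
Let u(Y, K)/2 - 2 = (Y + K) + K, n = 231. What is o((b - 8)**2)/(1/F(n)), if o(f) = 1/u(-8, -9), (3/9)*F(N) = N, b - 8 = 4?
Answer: -231/16 ≈ -14.438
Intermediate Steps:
b = 12 (b = 8 + 4 = 12)
u(Y, K) = 4 + 2*Y + 4*K (u(Y, K) = 4 + 2*((Y + K) + K) = 4 + 2*((K + Y) + K) = 4 + 2*(Y + 2*K) = 4 + (2*Y + 4*K) = 4 + 2*Y + 4*K)
F(N) = 3*N
o(f) = -1/48 (o(f) = 1/(4 + 2*(-8) + 4*(-9)) = 1/(4 - 16 - 36) = 1/(-48) = -1/48)
o((b - 8)**2)/(1/F(n)) = -3*231/48 = -1/(48*(1/693)) = -1/(48*1/693) = -1/48*693 = -231/16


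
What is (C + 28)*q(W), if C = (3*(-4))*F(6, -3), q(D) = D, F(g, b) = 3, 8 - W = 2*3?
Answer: -16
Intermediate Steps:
W = 2 (W = 8 - 2*3 = 8 - 1*6 = 8 - 6 = 2)
C = -36 (C = (3*(-4))*3 = -12*3 = -36)
(C + 28)*q(W) = (-36 + 28)*2 = -8*2 = -16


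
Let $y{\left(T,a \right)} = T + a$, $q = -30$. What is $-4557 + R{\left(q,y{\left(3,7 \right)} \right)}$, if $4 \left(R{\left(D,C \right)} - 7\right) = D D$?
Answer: $-4325$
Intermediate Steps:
$R{\left(D,C \right)} = 7 + \frac{D^{2}}{4}$ ($R{\left(D,C \right)} = 7 + \frac{D D}{4} = 7 + \frac{D^{2}}{4}$)
$-4557 + R{\left(q,y{\left(3,7 \right)} \right)} = -4557 + \left(7 + \frac{\left(-30\right)^{2}}{4}\right) = -4557 + \left(7 + \frac{1}{4} \cdot 900\right) = -4557 + \left(7 + 225\right) = -4557 + 232 = -4325$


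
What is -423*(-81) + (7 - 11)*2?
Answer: 34255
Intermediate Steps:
-423*(-81) + (7 - 11)*2 = 34263 - 4*2 = 34263 - 8 = 34255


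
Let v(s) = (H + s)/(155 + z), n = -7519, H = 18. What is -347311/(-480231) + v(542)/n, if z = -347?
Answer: 10451328331/14443427556 ≈ 0.72360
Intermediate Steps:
v(s) = -3/32 - s/192 (v(s) = (18 + s)/(155 - 347) = (18 + s)/(-192) = (18 + s)*(-1/192) = -3/32 - s/192)
-347311/(-480231) + v(542)/n = -347311/(-480231) + (-3/32 - 1/192*542)/(-7519) = -347311*(-1/480231) + (-3/32 - 271/96)*(-1/7519) = 347311/480231 - 35/12*(-1/7519) = 347311/480231 + 35/90228 = 10451328331/14443427556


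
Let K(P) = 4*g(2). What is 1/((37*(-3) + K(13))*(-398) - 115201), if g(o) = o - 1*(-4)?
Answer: -1/80575 ≈ -1.2411e-5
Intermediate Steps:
g(o) = 4 + o (g(o) = o + 4 = 4 + o)
K(P) = 24 (K(P) = 4*(4 + 2) = 4*6 = 24)
1/((37*(-3) + K(13))*(-398) - 115201) = 1/((37*(-3) + 24)*(-398) - 115201) = 1/((-111 + 24)*(-398) - 115201) = 1/(-87*(-398) - 115201) = 1/(34626 - 115201) = 1/(-80575) = -1/80575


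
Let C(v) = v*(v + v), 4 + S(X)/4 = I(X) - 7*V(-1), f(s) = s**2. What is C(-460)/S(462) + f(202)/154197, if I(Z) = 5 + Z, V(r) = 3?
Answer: 8166038984/34077537 ≈ 239.63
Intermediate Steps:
S(X) = -80 + 4*X (S(X) = -16 + 4*((5 + X) - 7*3) = -16 + 4*((5 + X) - 21) = -16 + 4*(-16 + X) = -16 + (-64 + 4*X) = -80 + 4*X)
C(v) = 2*v**2 (C(v) = v*(2*v) = 2*v**2)
C(-460)/S(462) + f(202)/154197 = (2*(-460)**2)/(-80 + 4*462) + 202**2/154197 = (2*211600)/(-80 + 1848) + 40804*(1/154197) = 423200/1768 + 40804/154197 = 423200*(1/1768) + 40804/154197 = 52900/221 + 40804/154197 = 8166038984/34077537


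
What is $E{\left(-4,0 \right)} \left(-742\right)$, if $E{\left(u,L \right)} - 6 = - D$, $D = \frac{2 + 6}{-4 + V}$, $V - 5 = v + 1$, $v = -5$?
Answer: $- \frac{19292}{3} \approx -6430.7$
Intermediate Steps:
$V = 1$ ($V = 5 + \left(-5 + 1\right) = 5 - 4 = 1$)
$D = - \frac{8}{3}$ ($D = \frac{2 + 6}{-4 + 1} = \frac{8}{-3} = 8 \left(- \frac{1}{3}\right) = - \frac{8}{3} \approx -2.6667$)
$E{\left(u,L \right)} = \frac{26}{3}$ ($E{\left(u,L \right)} = 6 - - \frac{8}{3} = 6 + \frac{8}{3} = \frac{26}{3}$)
$E{\left(-4,0 \right)} \left(-742\right) = \frac{26}{3} \left(-742\right) = - \frac{19292}{3}$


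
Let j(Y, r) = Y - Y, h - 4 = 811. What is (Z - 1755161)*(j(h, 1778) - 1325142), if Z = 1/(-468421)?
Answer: 1089471154692601044/468421 ≈ 2.3258e+12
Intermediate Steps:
Z = -1/468421 ≈ -2.1348e-6
h = 815 (h = 4 + 811 = 815)
j(Y, r) = 0
(Z - 1755161)*(j(h, 1778) - 1325142) = (-1/468421 - 1755161)*(0 - 1325142) = -822154270782/468421*(-1325142) = 1089471154692601044/468421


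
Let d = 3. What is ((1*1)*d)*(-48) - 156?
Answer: -300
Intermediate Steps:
((1*1)*d)*(-48) - 156 = ((1*1)*3)*(-48) - 156 = (1*3)*(-48) - 156 = 3*(-48) - 156 = -144 - 156 = -300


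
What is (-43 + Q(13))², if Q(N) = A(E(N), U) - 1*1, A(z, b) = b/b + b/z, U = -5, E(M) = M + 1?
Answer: 368449/196 ≈ 1879.8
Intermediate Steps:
E(M) = 1 + M
A(z, b) = 1 + b/z
Q(N) = -1 + (-4 + N)/(1 + N) (Q(N) = (-5 + (1 + N))/(1 + N) - 1*1 = (-4 + N)/(1 + N) - 1 = -1 + (-4 + N)/(1 + N))
(-43 + Q(13))² = (-43 - 5/(1 + 13))² = (-43 - 5/14)² = (-607/14)² = 368449/196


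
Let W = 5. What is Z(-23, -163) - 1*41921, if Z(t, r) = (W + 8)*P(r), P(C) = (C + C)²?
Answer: 1339667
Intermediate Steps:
P(C) = 4*C² (P(C) = (2*C)² = 4*C²)
Z(t, r) = 52*r² (Z(t, r) = (5 + 8)*(4*r²) = 13*(4*r²) = 52*r²)
Z(-23, -163) - 1*41921 = 52*(-163)² - 1*41921 = 52*26569 - 41921 = 1381588 - 41921 = 1339667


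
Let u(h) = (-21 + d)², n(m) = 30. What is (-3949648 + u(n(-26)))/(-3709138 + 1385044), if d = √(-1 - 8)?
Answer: 1974608/1162047 + 21*I/387349 ≈ 1.6992 + 5.4215e-5*I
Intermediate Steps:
d = 3*I (d = √(-9) = 3*I ≈ 3.0*I)
u(h) = (-21 + 3*I)²
(-3949648 + u(n(-26)))/(-3709138 + 1385044) = (-3949648 + (432 - 126*I))/(-3709138 + 1385044) = (-3949216 - 126*I)/(-2324094) = (-3949216 - 126*I)*(-1/2324094) = 1974608/1162047 + 21*I/387349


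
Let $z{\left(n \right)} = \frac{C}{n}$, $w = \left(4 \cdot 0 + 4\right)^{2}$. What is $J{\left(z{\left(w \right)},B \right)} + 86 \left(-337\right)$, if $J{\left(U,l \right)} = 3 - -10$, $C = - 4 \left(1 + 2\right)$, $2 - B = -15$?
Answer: $-28969$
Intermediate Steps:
$B = 17$ ($B = 2 - -15 = 2 + 15 = 17$)
$C = -12$ ($C = \left(-4\right) 3 = -12$)
$w = 16$ ($w = \left(0 + 4\right)^{2} = 4^{2} = 16$)
$z{\left(n \right)} = - \frac{12}{n}$
$J{\left(U,l \right)} = 13$ ($J{\left(U,l \right)} = 3 + 10 = 13$)
$J{\left(z{\left(w \right)},B \right)} + 86 \left(-337\right) = 13 + 86 \left(-337\right) = 13 - 28982 = -28969$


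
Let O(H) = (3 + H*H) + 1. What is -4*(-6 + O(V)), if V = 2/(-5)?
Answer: 184/25 ≈ 7.3600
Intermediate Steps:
V = -⅖ (V = 2*(-⅕) = -⅖ ≈ -0.40000)
O(H) = 4 + H² (O(H) = (3 + H²) + 1 = 4 + H²)
-4*(-6 + O(V)) = -4*(-6 + (4 + (-⅖)²)) = -4*(-6 + (4 + 4/25)) = -4*(-6 + 104/25) = -4*(-46/25) = 184/25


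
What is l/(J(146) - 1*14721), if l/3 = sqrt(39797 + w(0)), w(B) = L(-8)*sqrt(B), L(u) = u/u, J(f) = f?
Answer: -3*sqrt(39797)/14575 ≈ -0.041062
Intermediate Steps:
L(u) = 1
w(B) = sqrt(B) (w(B) = 1*sqrt(B) = sqrt(B))
l = 3*sqrt(39797) (l = 3*sqrt(39797 + sqrt(0)) = 3*sqrt(39797 + 0) = 3*sqrt(39797) ≈ 598.48)
l/(J(146) - 1*14721) = (3*sqrt(39797))/(146 - 1*14721) = (3*sqrt(39797))/(146 - 14721) = (3*sqrt(39797))/(-14575) = (3*sqrt(39797))*(-1/14575) = -3*sqrt(39797)/14575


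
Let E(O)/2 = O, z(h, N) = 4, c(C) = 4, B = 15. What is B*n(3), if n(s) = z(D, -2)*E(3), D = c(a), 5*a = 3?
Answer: 360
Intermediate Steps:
a = 3/5 (a = (1/5)*3 = 3/5 ≈ 0.60000)
D = 4
E(O) = 2*O
n(s) = 24 (n(s) = 4*(2*3) = 4*6 = 24)
B*n(3) = 15*24 = 360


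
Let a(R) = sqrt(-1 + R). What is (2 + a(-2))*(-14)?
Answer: -28 - 14*I*sqrt(3) ≈ -28.0 - 24.249*I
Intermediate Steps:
(2 + a(-2))*(-14) = (2 + sqrt(-1 - 2))*(-14) = (2 + sqrt(-3))*(-14) = (2 + I*sqrt(3))*(-14) = -28 - 14*I*sqrt(3)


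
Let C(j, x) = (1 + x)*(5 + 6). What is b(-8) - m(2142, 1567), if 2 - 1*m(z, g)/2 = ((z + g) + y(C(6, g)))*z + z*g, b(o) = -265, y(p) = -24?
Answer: 22499299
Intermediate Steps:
C(j, x) = 11 + 11*x (C(j, x) = (1 + x)*11 = 11 + 11*x)
m(z, g) = 4 - 2*g*z - 2*z*(-24 + g + z) (m(z, g) = 4 - 2*(((z + g) - 24)*z + z*g) = 4 - 2*(((g + z) - 24)*z + g*z) = 4 - 2*((-24 + g + z)*z + g*z) = 4 - 2*(z*(-24 + g + z) + g*z) = 4 - 2*(g*z + z*(-24 + g + z)) = 4 + (-2*g*z - 2*z*(-24 + g + z)) = 4 - 2*g*z - 2*z*(-24 + g + z))
b(-8) - m(2142, 1567) = -265 - (4 - 2*2142² + 48*2142 - 4*1567*2142) = -265 - (4 - 2*4588164 + 102816 - 13426056) = -265 - (4 - 9176328 + 102816 - 13426056) = -265 - 1*(-22499564) = -265 + 22499564 = 22499299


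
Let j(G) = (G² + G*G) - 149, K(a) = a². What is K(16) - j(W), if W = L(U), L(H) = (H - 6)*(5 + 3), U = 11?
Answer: -2795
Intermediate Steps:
L(H) = -48 + 8*H (L(H) = (-6 + H)*8 = -48 + 8*H)
W = 40 (W = -48 + 8*11 = -48 + 88 = 40)
j(G) = -149 + 2*G² (j(G) = (G² + G²) - 149 = 2*G² - 149 = -149 + 2*G²)
K(16) - j(W) = 16² - (-149 + 2*40²) = 256 - (-149 + 2*1600) = 256 - (-149 + 3200) = 256 - 1*3051 = 256 - 3051 = -2795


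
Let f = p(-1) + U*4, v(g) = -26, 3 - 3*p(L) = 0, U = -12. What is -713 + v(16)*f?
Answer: 509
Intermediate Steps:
p(L) = 1 (p(L) = 1 - ⅓*0 = 1 + 0 = 1)
f = -47 (f = 1 - 12*4 = 1 - 48 = -47)
-713 + v(16)*f = -713 - 26*(-47) = -713 + 1222 = 509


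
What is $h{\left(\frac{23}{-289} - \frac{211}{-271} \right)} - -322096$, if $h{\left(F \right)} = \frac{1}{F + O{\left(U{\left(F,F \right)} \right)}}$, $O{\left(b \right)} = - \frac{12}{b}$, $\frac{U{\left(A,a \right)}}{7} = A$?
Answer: $\frac{8475380386779051}{26313258760} \approx 3.221 \cdot 10^{5}$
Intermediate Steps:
$U{\left(A,a \right)} = 7 A$
$h{\left(F \right)} = \frac{1}{F - \frac{12}{7 F}}$
$h{\left(\frac{23}{-289} - \frac{211}{-271} \right)} - -322096 = \frac{7 \left(\frac{23}{-289} - \frac{211}{-271}\right)}{-12 + 7 \left(\frac{23}{-289} - \frac{211}{-271}\right)^{2}} - -322096 = \frac{7 \left(23 \left(- \frac{1}{289}\right) - - \frac{211}{271}\right)}{-12 + 7 \left(23 \left(- \frac{1}{289}\right) - - \frac{211}{271}\right)^{2}} + 322096 = \frac{7 \left(- \frac{23}{289} + \frac{211}{271}\right)}{-12 + 7 \left(- \frac{23}{289} + \frac{211}{271}\right)^{2}} + 322096 = 7 \cdot \frac{54746}{78319} \frac{1}{-12 + 7 \left(\frac{54746}{78319}\right)^{2}} + 322096 = 7 \cdot \frac{54746}{78319} \frac{1}{-12 + 7 \cdot \frac{2997124516}{6133865761}} + 322096 = 7 \cdot \frac{54746}{78319} \frac{1}{-12 + \frac{20979871612}{6133865761}} + 322096 = 7 \cdot \frac{54746}{78319} \frac{1}{- \frac{52626517520}{6133865761}} + 322096 = 7 \cdot \frac{54746}{78319} \left(- \frac{6133865761}{52626517520}\right) + 322096 = - \frac{15006781909}{26313258760} + 322096 = \frac{8475380386779051}{26313258760}$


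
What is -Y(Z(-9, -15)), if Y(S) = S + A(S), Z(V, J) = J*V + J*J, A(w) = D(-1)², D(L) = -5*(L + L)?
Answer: -460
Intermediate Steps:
D(L) = -10*L
A(w) = 100 (A(w) = (-10*(-1))² = 10² = 100)
Z(V, J) = J² + J*V (Z(V, J) = J*V + J² = J² + J*V)
Y(S) = 100 + S (Y(S) = S + 100 = 100 + S)
-Y(Z(-9, -15)) = -(100 - 15*(-15 - 9)) = -(100 - 15*(-24)) = -(100 + 360) = -1*460 = -460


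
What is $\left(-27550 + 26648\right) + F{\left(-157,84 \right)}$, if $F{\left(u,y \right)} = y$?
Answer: $-818$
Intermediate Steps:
$\left(-27550 + 26648\right) + F{\left(-157,84 \right)} = \left(-27550 + 26648\right) + 84 = -902 + 84 = -818$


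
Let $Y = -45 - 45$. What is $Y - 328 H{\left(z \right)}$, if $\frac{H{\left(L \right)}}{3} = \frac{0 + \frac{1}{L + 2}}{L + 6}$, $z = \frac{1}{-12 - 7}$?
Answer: $- \frac{731514}{4181} \approx -174.96$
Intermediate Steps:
$Y = -90$
$z = - \frac{1}{19}$ ($z = \frac{1}{-19} = - \frac{1}{19} \approx -0.052632$)
$H{\left(L \right)} = \frac{3}{\left(2 + L\right) \left(6 + L\right)}$ ($H{\left(L \right)} = 3 \frac{0 + \frac{1}{L + 2}}{L + 6} = 3 \frac{0 + \frac{1}{2 + L}}{6 + L} = 3 \frac{1}{\left(2 + L\right) \left(6 + L\right)} = \frac{3}{\left(2 + L\right) \left(6 + L\right)}$)
$Y - 328 H{\left(z \right)} = -90 - 328 \frac{3}{12 + \left(- \frac{1}{19}\right)^{2} + 8 \left(- \frac{1}{19}\right)} = -90 - 328 \frac{3}{12 + \frac{1}{361} - \frac{8}{19}} = -90 - 328 \frac{3}{\frac{4181}{361}} = -90 - 328 \cdot 3 \cdot \frac{361}{4181} = -90 - \frac{355224}{4181} = - \frac{731514}{4181}$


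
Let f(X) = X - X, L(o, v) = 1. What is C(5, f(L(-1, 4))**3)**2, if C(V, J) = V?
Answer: 25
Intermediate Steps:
f(X) = 0
C(5, f(L(-1, 4))**3)**2 = 5**2 = 25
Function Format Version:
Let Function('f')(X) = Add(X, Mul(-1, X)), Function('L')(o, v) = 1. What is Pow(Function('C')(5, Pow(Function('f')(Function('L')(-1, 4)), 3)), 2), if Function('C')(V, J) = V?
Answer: 25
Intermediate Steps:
Function('f')(X) = 0
Pow(Function('C')(5, Pow(Function('f')(Function('L')(-1, 4)), 3)), 2) = Pow(5, 2) = 25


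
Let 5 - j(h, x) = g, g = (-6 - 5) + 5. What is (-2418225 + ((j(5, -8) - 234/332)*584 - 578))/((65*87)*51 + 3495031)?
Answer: -200261621/314025188 ≈ -0.63772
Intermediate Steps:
g = -6 (g = -11 + 5 = -6)
j(h, x) = 11 (j(h, x) = 5 - 1*(-6) = 5 + 6 = 11)
(-2418225 + ((j(5, -8) - 234/332)*584 - 578))/((65*87)*51 + 3495031) = (-2418225 + ((11 - 234/332)*584 - 578))/((65*87)*51 + 3495031) = (-2418225 + ((11 - 234/332)*584 - 578))/(5655*51 + 3495031) = (-2418225 + ((11 - 1*117/166)*584 - 578))/(288405 + 3495031) = (-2418225 + ((11 - 117/166)*584 - 578))/3783436 = (-2418225 + ((1709/166)*584 - 578))*(1/3783436) = (-2418225 + (499028/83 - 578))*(1/3783436) = (-2418225 + 451054/83)*(1/3783436) = -200261621/83*1/3783436 = -200261621/314025188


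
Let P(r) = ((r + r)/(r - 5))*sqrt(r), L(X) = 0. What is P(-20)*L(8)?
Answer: 0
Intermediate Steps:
P(r) = 2*r**(3/2)/(-5 + r) (P(r) = ((2*r)/(-5 + r))*sqrt(r) = (2*r/(-5 + r))*sqrt(r) = 2*r**(3/2)/(-5 + r))
P(-20)*L(8) = (2*(-20)**(3/2)/(-5 - 20))*0 = (2*(-40*I*sqrt(5))/(-25))*0 = (2*(-40*I*sqrt(5))*(-1/25))*0 = (16*I*sqrt(5)/5)*0 = 0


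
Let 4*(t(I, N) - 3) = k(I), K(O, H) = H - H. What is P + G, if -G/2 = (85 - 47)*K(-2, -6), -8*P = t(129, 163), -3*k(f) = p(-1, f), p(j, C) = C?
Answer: 31/32 ≈ 0.96875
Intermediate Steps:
k(f) = -f/3
K(O, H) = 0
t(I, N) = 3 - I/12 (t(I, N) = 3 + (-I/3)/4 = 3 - I/12)
P = 31/32 (P = -(3 - 1/12*129)/8 = -(3 - 43/4)/8 = -1/8*(-31/4) = 31/32 ≈ 0.96875)
G = 0 (G = -2*(85 - 47)*0 = -76*0 = -2*0 = 0)
P + G = 31/32 + 0 = 31/32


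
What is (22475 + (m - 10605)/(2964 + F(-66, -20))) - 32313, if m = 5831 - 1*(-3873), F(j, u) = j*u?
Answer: -2479229/252 ≈ -9838.2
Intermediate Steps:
m = 9704 (m = 5831 + 3873 = 9704)
(22475 + (m - 10605)/(2964 + F(-66, -20))) - 32313 = (22475 + (9704 - 10605)/(2964 - 66*(-20))) - 32313 = (22475 - 901/(2964 + 1320)) - 32313 = (22475 - 901/4284) - 32313 = (22475 - 901*1/4284) - 32313 = (22475 - 53/252) - 32313 = 5663647/252 - 32313 = -2479229/252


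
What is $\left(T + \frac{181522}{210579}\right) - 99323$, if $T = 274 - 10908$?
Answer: $- \frac{23154453581}{210579} \approx -1.0996 \cdot 10^{5}$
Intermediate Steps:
$T = -10634$ ($T = 274 - 10908 = -10634$)
$\left(T + \frac{181522}{210579}\right) - 99323 = \left(-10634 + \frac{181522}{210579}\right) - 99323 = - \frac{2239115564}{210579} - 99323 = - \frac{23154453581}{210579}$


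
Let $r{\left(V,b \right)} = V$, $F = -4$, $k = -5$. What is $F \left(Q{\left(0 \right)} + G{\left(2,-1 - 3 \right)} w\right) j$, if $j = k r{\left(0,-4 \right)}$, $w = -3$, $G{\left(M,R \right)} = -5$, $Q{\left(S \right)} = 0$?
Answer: $0$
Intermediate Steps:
$j = 0$ ($j = \left(-5\right) 0 = 0$)
$F \left(Q{\left(0 \right)} + G{\left(2,-1 - 3 \right)} w\right) j = - 4 \left(0 - -15\right) 0 = - 4 \left(0 + 15\right) 0 = \left(-4\right) 15 \cdot 0 = \left(-60\right) 0 = 0$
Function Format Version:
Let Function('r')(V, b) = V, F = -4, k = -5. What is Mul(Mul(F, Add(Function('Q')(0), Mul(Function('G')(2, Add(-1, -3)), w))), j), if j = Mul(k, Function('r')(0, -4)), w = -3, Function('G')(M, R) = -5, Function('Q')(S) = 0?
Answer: 0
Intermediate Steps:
j = 0 (j = Mul(-5, 0) = 0)
Mul(Mul(F, Add(Function('Q')(0), Mul(Function('G')(2, Add(-1, -3)), w))), j) = Mul(Mul(-4, Add(0, Mul(-5, -3))), 0) = Mul(Mul(-4, Add(0, 15)), 0) = Mul(Mul(-4, 15), 0) = Mul(-60, 0) = 0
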